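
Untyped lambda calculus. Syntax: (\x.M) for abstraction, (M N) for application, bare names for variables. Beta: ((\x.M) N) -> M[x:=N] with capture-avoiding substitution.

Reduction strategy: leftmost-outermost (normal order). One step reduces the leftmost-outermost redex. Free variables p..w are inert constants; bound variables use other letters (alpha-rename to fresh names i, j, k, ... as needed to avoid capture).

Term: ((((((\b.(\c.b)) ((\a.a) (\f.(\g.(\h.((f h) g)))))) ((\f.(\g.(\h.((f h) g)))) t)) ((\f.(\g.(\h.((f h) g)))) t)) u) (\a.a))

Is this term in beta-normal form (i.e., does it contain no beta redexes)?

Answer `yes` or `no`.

Answer: no

Derivation:
Term: ((((((\b.(\c.b)) ((\a.a) (\f.(\g.(\h.((f h) g)))))) ((\f.(\g.(\h.((f h) g)))) t)) ((\f.(\g.(\h.((f h) g)))) t)) u) (\a.a))
Found 4 beta redex(es).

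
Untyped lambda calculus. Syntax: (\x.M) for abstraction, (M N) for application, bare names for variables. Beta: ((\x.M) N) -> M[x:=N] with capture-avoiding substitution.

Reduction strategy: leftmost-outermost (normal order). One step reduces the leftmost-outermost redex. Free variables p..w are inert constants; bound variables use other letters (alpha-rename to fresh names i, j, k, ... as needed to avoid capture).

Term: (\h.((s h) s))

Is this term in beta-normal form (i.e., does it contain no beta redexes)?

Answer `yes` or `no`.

Term: (\h.((s h) s))
No beta redexes found.

Answer: yes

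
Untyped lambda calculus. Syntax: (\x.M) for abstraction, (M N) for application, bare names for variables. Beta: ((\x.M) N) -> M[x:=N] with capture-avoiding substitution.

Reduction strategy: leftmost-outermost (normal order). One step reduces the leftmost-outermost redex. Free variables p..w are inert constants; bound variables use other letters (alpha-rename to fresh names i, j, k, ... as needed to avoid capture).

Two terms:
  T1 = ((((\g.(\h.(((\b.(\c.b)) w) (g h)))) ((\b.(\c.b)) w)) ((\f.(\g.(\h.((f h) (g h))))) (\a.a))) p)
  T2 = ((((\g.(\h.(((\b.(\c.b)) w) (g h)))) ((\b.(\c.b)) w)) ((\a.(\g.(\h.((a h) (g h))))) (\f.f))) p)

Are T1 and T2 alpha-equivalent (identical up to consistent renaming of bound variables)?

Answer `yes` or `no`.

Term 1: ((((\g.(\h.(((\b.(\c.b)) w) (g h)))) ((\b.(\c.b)) w)) ((\f.(\g.(\h.((f h) (g h))))) (\a.a))) p)
Term 2: ((((\g.(\h.(((\b.(\c.b)) w) (g h)))) ((\b.(\c.b)) w)) ((\a.(\g.(\h.((a h) (g h))))) (\f.f))) p)
Alpha-equivalence: compare structure up to binder renaming.
Result: True

Answer: yes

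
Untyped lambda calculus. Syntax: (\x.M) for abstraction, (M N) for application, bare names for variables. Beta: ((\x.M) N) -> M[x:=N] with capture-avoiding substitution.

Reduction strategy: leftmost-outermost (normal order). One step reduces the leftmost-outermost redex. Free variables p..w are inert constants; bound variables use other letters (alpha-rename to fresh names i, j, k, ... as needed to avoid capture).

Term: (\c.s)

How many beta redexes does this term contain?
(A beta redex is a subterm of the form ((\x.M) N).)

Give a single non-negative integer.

Term: (\c.s)
  (no redexes)
Total redexes: 0

Answer: 0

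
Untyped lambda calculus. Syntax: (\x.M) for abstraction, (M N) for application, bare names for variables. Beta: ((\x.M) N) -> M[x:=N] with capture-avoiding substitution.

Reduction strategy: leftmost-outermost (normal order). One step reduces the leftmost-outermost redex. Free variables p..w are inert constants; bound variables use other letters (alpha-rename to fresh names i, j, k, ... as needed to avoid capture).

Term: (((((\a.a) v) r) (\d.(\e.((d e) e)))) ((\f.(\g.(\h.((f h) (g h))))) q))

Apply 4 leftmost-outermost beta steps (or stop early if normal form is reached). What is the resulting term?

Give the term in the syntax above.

Answer: (((v r) (\d.(\e.((d e) e)))) (\g.(\h.((q h) (g h)))))

Derivation:
Step 0: (((((\a.a) v) r) (\d.(\e.((d e) e)))) ((\f.(\g.(\h.((f h) (g h))))) q))
Step 1: (((v r) (\d.(\e.((d e) e)))) ((\f.(\g.(\h.((f h) (g h))))) q))
Step 2: (((v r) (\d.(\e.((d e) e)))) (\g.(\h.((q h) (g h)))))
Step 3: (normal form reached)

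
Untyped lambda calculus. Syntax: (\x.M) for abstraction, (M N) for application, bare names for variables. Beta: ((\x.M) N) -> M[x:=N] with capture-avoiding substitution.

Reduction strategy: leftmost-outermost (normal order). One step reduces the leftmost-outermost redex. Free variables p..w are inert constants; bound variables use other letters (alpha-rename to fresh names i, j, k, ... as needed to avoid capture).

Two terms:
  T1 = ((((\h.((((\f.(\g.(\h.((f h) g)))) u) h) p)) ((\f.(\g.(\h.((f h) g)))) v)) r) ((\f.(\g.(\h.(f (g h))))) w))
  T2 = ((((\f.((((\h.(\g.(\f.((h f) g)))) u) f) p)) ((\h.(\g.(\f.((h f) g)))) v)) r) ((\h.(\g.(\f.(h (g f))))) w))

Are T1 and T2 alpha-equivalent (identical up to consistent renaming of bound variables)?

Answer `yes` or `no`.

Term 1: ((((\h.((((\f.(\g.(\h.((f h) g)))) u) h) p)) ((\f.(\g.(\h.((f h) g)))) v)) r) ((\f.(\g.(\h.(f (g h))))) w))
Term 2: ((((\f.((((\h.(\g.(\f.((h f) g)))) u) f) p)) ((\h.(\g.(\f.((h f) g)))) v)) r) ((\h.(\g.(\f.(h (g f))))) w))
Alpha-equivalence: compare structure up to binder renaming.
Result: True

Answer: yes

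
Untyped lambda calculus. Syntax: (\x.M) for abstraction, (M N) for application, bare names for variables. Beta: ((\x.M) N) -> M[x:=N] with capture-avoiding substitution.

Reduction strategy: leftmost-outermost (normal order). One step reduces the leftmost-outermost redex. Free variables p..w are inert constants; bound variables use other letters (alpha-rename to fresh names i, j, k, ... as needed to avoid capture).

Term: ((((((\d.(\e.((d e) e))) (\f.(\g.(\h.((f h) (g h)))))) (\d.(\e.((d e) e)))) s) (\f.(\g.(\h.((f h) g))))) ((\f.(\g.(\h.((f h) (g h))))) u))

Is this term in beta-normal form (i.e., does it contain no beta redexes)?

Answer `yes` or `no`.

Term: ((((((\d.(\e.((d e) e))) (\f.(\g.(\h.((f h) (g h)))))) (\d.(\e.((d e) e)))) s) (\f.(\g.(\h.((f h) g))))) ((\f.(\g.(\h.((f h) (g h))))) u))
Found 2 beta redex(es).

Answer: no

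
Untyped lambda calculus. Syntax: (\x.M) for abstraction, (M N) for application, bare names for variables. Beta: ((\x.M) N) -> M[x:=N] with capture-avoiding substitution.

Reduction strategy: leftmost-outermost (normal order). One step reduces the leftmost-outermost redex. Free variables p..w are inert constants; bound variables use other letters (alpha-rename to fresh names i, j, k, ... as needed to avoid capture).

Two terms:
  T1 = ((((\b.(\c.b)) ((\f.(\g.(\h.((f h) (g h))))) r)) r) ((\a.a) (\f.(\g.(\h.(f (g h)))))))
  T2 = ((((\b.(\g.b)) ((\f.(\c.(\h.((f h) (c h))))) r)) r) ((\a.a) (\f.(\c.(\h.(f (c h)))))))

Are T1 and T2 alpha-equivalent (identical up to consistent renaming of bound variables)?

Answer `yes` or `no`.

Term 1: ((((\b.(\c.b)) ((\f.(\g.(\h.((f h) (g h))))) r)) r) ((\a.a) (\f.(\g.(\h.(f (g h)))))))
Term 2: ((((\b.(\g.b)) ((\f.(\c.(\h.((f h) (c h))))) r)) r) ((\a.a) (\f.(\c.(\h.(f (c h)))))))
Alpha-equivalence: compare structure up to binder renaming.
Result: True

Answer: yes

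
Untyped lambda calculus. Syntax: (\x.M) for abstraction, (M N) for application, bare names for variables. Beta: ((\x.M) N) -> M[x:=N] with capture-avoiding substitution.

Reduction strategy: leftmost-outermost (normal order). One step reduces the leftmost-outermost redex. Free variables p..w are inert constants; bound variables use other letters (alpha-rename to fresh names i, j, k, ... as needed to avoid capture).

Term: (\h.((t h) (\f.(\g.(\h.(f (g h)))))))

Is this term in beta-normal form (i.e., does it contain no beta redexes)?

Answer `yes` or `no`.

Answer: yes

Derivation:
Term: (\h.((t h) (\f.(\g.(\h.(f (g h)))))))
No beta redexes found.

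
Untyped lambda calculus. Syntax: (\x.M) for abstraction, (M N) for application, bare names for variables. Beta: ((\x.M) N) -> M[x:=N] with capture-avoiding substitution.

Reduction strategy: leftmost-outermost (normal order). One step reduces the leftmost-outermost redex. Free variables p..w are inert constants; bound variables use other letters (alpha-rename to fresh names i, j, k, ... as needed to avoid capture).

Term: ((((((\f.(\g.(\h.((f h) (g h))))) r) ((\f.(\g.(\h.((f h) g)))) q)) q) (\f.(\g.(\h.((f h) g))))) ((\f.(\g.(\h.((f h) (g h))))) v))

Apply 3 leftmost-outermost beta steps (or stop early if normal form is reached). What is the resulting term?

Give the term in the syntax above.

Answer: ((((r q) (((\f.(\g.(\h.((f h) g)))) q) q)) (\f.(\g.(\h.((f h) g))))) ((\f.(\g.(\h.((f h) (g h))))) v))

Derivation:
Step 0: ((((((\f.(\g.(\h.((f h) (g h))))) r) ((\f.(\g.(\h.((f h) g)))) q)) q) (\f.(\g.(\h.((f h) g))))) ((\f.(\g.(\h.((f h) (g h))))) v))
Step 1: (((((\g.(\h.((r h) (g h)))) ((\f.(\g.(\h.((f h) g)))) q)) q) (\f.(\g.(\h.((f h) g))))) ((\f.(\g.(\h.((f h) (g h))))) v))
Step 2: ((((\h.((r h) (((\f.(\g.(\h.((f h) g)))) q) h))) q) (\f.(\g.(\h.((f h) g))))) ((\f.(\g.(\h.((f h) (g h))))) v))
Step 3: ((((r q) (((\f.(\g.(\h.((f h) g)))) q) q)) (\f.(\g.(\h.((f h) g))))) ((\f.(\g.(\h.((f h) (g h))))) v))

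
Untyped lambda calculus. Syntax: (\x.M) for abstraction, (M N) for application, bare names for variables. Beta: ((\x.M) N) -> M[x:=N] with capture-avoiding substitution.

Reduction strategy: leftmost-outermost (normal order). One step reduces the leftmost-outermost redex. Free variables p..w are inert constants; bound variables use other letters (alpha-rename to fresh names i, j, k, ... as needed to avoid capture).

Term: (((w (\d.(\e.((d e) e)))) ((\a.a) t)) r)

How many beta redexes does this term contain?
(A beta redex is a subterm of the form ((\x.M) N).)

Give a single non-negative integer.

Term: (((w (\d.(\e.((d e) e)))) ((\a.a) t)) r)
  Redex: ((\a.a) t)
Total redexes: 1

Answer: 1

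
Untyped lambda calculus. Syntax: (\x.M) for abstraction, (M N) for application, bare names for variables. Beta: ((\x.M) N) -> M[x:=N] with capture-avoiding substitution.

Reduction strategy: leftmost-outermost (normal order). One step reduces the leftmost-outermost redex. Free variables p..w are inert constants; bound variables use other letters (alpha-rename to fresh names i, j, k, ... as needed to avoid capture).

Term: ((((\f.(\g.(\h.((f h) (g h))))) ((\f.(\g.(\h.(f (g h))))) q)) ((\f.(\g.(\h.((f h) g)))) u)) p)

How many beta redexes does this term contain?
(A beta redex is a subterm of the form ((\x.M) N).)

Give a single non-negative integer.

Term: ((((\f.(\g.(\h.((f h) (g h))))) ((\f.(\g.(\h.(f (g h))))) q)) ((\f.(\g.(\h.((f h) g)))) u)) p)
  Redex: ((\f.(\g.(\h.((f h) (g h))))) ((\f.(\g.(\h.(f (g h))))) q))
  Redex: ((\f.(\g.(\h.(f (g h))))) q)
  Redex: ((\f.(\g.(\h.((f h) g)))) u)
Total redexes: 3

Answer: 3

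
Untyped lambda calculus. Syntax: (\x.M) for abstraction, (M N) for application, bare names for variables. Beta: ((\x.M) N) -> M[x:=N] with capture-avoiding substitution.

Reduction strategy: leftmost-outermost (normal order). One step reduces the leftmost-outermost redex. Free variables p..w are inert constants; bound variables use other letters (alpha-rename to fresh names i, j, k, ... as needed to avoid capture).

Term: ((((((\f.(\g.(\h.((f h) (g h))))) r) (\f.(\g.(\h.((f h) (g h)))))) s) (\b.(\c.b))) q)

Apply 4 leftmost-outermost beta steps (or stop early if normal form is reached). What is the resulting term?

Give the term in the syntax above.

Answer: ((((r s) (\g.(\h.((s h) (g h))))) (\b.(\c.b))) q)

Derivation:
Step 0: ((((((\f.(\g.(\h.((f h) (g h))))) r) (\f.(\g.(\h.((f h) (g h)))))) s) (\b.(\c.b))) q)
Step 1: (((((\g.(\h.((r h) (g h)))) (\f.(\g.(\h.((f h) (g h)))))) s) (\b.(\c.b))) q)
Step 2: ((((\h.((r h) ((\f.(\g.(\h.((f h) (g h))))) h))) s) (\b.(\c.b))) q)
Step 3: ((((r s) ((\f.(\g.(\h.((f h) (g h))))) s)) (\b.(\c.b))) q)
Step 4: ((((r s) (\g.(\h.((s h) (g h))))) (\b.(\c.b))) q)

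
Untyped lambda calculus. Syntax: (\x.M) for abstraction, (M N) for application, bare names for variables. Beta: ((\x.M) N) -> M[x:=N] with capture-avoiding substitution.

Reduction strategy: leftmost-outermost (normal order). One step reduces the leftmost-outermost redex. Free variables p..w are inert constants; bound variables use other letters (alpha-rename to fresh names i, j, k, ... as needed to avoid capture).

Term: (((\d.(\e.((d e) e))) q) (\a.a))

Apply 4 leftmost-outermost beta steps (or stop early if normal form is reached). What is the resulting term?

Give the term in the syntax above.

Step 0: (((\d.(\e.((d e) e))) q) (\a.a))
Step 1: ((\e.((q e) e)) (\a.a))
Step 2: ((q (\a.a)) (\a.a))
Step 3: (normal form reached)

Answer: ((q (\a.a)) (\a.a))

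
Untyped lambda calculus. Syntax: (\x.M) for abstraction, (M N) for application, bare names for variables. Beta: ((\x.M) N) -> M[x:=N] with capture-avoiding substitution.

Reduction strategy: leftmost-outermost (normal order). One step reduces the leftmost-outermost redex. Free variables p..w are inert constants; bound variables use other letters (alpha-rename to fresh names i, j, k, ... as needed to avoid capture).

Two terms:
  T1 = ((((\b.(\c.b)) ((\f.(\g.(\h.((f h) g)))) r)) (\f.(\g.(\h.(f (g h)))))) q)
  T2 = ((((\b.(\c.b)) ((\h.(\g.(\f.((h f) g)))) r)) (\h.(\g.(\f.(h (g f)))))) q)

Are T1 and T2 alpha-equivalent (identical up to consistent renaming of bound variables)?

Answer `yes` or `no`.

Answer: yes

Derivation:
Term 1: ((((\b.(\c.b)) ((\f.(\g.(\h.((f h) g)))) r)) (\f.(\g.(\h.(f (g h)))))) q)
Term 2: ((((\b.(\c.b)) ((\h.(\g.(\f.((h f) g)))) r)) (\h.(\g.(\f.(h (g f)))))) q)
Alpha-equivalence: compare structure up to binder renaming.
Result: True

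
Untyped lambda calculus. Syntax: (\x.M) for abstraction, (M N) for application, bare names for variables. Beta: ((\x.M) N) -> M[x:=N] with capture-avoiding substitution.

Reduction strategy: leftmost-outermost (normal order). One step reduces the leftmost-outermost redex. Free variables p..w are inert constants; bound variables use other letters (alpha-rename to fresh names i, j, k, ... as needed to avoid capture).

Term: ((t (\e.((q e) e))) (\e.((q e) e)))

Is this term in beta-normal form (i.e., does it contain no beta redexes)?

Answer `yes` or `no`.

Term: ((t (\e.((q e) e))) (\e.((q e) e)))
No beta redexes found.

Answer: yes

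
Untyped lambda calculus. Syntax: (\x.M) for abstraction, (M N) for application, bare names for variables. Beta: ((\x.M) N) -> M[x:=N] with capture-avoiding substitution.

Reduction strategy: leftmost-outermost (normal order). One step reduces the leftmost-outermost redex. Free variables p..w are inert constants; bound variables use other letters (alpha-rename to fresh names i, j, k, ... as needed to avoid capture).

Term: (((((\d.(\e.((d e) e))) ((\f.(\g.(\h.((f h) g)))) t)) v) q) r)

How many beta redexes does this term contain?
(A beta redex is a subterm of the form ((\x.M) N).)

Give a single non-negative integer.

Answer: 2

Derivation:
Term: (((((\d.(\e.((d e) e))) ((\f.(\g.(\h.((f h) g)))) t)) v) q) r)
  Redex: ((\d.(\e.((d e) e))) ((\f.(\g.(\h.((f h) g)))) t))
  Redex: ((\f.(\g.(\h.((f h) g)))) t)
Total redexes: 2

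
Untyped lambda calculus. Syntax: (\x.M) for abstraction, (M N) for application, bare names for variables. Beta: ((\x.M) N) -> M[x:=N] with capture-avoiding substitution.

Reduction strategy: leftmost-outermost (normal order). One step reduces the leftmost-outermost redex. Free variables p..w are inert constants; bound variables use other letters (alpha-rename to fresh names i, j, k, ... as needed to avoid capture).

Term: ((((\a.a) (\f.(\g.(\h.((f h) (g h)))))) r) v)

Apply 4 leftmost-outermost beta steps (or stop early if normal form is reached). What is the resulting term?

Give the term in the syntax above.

Answer: (\h.((r h) (v h)))

Derivation:
Step 0: ((((\a.a) (\f.(\g.(\h.((f h) (g h)))))) r) v)
Step 1: (((\f.(\g.(\h.((f h) (g h))))) r) v)
Step 2: ((\g.(\h.((r h) (g h)))) v)
Step 3: (\h.((r h) (v h)))
Step 4: (normal form reached)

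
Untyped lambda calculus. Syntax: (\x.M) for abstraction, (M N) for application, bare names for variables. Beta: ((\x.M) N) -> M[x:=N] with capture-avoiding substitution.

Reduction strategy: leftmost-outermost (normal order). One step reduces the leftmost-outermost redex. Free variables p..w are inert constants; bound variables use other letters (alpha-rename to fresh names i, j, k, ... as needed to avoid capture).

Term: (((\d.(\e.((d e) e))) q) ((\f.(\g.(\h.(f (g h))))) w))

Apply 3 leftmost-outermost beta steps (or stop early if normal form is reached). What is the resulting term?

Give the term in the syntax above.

Step 0: (((\d.(\e.((d e) e))) q) ((\f.(\g.(\h.(f (g h))))) w))
Step 1: ((\e.((q e) e)) ((\f.(\g.(\h.(f (g h))))) w))
Step 2: ((q ((\f.(\g.(\h.(f (g h))))) w)) ((\f.(\g.(\h.(f (g h))))) w))
Step 3: ((q (\g.(\h.(w (g h))))) ((\f.(\g.(\h.(f (g h))))) w))

Answer: ((q (\g.(\h.(w (g h))))) ((\f.(\g.(\h.(f (g h))))) w))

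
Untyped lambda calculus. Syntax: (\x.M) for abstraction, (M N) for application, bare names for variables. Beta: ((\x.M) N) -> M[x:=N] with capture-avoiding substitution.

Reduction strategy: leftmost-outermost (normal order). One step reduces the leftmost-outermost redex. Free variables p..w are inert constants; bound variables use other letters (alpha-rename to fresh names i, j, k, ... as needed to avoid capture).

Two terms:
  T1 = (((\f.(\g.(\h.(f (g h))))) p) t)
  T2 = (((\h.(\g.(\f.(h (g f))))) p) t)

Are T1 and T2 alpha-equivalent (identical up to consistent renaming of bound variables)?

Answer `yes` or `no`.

Answer: yes

Derivation:
Term 1: (((\f.(\g.(\h.(f (g h))))) p) t)
Term 2: (((\h.(\g.(\f.(h (g f))))) p) t)
Alpha-equivalence: compare structure up to binder renaming.
Result: True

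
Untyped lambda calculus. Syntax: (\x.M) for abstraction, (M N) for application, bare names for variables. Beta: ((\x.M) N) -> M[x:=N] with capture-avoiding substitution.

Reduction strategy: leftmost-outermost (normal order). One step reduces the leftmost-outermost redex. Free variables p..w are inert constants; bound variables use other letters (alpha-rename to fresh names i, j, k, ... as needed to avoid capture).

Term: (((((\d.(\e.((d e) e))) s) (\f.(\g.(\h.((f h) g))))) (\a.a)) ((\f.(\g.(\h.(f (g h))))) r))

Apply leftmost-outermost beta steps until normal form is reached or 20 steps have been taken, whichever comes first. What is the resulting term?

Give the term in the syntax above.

Answer: ((((s (\f.(\g.(\h.((f h) g))))) (\f.(\g.(\h.((f h) g))))) (\a.a)) (\g.(\h.(r (g h)))))

Derivation:
Step 0: (((((\d.(\e.((d e) e))) s) (\f.(\g.(\h.((f h) g))))) (\a.a)) ((\f.(\g.(\h.(f (g h))))) r))
Step 1: ((((\e.((s e) e)) (\f.(\g.(\h.((f h) g))))) (\a.a)) ((\f.(\g.(\h.(f (g h))))) r))
Step 2: ((((s (\f.(\g.(\h.((f h) g))))) (\f.(\g.(\h.((f h) g))))) (\a.a)) ((\f.(\g.(\h.(f (g h))))) r))
Step 3: ((((s (\f.(\g.(\h.((f h) g))))) (\f.(\g.(\h.((f h) g))))) (\a.a)) (\g.(\h.(r (g h)))))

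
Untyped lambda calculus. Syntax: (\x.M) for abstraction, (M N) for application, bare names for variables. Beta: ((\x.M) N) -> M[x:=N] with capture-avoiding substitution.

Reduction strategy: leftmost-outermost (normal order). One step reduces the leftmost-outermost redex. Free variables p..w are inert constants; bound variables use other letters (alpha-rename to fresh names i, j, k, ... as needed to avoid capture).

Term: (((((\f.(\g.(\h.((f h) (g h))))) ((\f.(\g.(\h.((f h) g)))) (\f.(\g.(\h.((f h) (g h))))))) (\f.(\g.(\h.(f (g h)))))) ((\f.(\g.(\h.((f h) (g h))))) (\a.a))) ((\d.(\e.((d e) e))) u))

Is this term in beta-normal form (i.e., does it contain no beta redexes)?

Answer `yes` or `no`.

Answer: no

Derivation:
Term: (((((\f.(\g.(\h.((f h) (g h))))) ((\f.(\g.(\h.((f h) g)))) (\f.(\g.(\h.((f h) (g h))))))) (\f.(\g.(\h.(f (g h)))))) ((\f.(\g.(\h.((f h) (g h))))) (\a.a))) ((\d.(\e.((d e) e))) u))
Found 4 beta redex(es).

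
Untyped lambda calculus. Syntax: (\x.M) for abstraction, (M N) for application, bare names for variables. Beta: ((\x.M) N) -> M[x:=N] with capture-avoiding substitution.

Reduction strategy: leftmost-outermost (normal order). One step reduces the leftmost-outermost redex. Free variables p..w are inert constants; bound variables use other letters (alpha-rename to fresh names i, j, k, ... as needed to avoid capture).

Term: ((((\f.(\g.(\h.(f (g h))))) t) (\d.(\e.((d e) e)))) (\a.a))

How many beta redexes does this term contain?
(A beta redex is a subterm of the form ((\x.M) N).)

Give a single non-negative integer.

Answer: 1

Derivation:
Term: ((((\f.(\g.(\h.(f (g h))))) t) (\d.(\e.((d e) e)))) (\a.a))
  Redex: ((\f.(\g.(\h.(f (g h))))) t)
Total redexes: 1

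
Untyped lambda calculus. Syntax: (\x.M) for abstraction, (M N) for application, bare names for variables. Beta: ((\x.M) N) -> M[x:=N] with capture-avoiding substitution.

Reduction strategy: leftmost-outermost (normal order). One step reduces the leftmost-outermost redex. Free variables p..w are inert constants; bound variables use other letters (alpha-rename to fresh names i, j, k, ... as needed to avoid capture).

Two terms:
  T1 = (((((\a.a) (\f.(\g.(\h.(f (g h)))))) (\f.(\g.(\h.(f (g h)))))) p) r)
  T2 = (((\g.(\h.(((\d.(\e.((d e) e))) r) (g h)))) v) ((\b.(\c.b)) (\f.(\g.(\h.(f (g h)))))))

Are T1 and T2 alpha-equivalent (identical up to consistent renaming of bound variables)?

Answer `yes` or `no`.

Answer: no

Derivation:
Term 1: (((((\a.a) (\f.(\g.(\h.(f (g h)))))) (\f.(\g.(\h.(f (g h)))))) p) r)
Term 2: (((\g.(\h.(((\d.(\e.((d e) e))) r) (g h)))) v) ((\b.(\c.b)) (\f.(\g.(\h.(f (g h)))))))
Alpha-equivalence: compare structure up to binder renaming.
Result: False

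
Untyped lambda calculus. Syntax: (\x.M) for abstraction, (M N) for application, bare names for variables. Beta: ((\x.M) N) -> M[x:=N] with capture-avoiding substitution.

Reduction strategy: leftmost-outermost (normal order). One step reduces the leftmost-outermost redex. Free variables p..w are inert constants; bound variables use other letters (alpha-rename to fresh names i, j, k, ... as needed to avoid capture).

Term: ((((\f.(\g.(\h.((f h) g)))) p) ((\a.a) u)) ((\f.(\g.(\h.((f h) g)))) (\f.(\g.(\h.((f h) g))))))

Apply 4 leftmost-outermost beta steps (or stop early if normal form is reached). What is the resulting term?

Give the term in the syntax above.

Step 0: ((((\f.(\g.(\h.((f h) g)))) p) ((\a.a) u)) ((\f.(\g.(\h.((f h) g)))) (\f.(\g.(\h.((f h) g))))))
Step 1: (((\g.(\h.((p h) g))) ((\a.a) u)) ((\f.(\g.(\h.((f h) g)))) (\f.(\g.(\h.((f h) g))))))
Step 2: ((\h.((p h) ((\a.a) u))) ((\f.(\g.(\h.((f h) g)))) (\f.(\g.(\h.((f h) g))))))
Step 3: ((p ((\f.(\g.(\h.((f h) g)))) (\f.(\g.(\h.((f h) g)))))) ((\a.a) u))
Step 4: ((p (\g.(\h.(((\f.(\g.(\h.((f h) g)))) h) g)))) ((\a.a) u))

Answer: ((p (\g.(\h.(((\f.(\g.(\h.((f h) g)))) h) g)))) ((\a.a) u))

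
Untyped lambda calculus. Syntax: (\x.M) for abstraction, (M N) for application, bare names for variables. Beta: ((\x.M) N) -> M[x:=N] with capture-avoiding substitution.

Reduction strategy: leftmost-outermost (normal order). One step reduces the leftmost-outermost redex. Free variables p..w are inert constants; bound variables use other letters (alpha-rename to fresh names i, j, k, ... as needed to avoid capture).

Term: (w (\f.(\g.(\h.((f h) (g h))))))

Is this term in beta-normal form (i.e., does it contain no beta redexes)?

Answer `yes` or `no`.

Term: (w (\f.(\g.(\h.((f h) (g h))))))
No beta redexes found.

Answer: yes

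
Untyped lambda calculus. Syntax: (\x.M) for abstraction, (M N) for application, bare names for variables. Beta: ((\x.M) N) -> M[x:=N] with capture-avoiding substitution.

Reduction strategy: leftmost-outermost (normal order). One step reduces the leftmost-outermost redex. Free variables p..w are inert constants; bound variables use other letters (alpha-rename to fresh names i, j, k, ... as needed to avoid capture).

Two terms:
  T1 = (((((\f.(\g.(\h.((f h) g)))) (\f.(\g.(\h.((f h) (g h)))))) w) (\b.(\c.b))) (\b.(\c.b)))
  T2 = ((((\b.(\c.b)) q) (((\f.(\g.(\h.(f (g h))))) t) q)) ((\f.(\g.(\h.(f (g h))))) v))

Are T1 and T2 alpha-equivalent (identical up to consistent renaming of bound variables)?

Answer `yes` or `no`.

Term 1: (((((\f.(\g.(\h.((f h) g)))) (\f.(\g.(\h.((f h) (g h)))))) w) (\b.(\c.b))) (\b.(\c.b)))
Term 2: ((((\b.(\c.b)) q) (((\f.(\g.(\h.(f (g h))))) t) q)) ((\f.(\g.(\h.(f (g h))))) v))
Alpha-equivalence: compare structure up to binder renaming.
Result: False

Answer: no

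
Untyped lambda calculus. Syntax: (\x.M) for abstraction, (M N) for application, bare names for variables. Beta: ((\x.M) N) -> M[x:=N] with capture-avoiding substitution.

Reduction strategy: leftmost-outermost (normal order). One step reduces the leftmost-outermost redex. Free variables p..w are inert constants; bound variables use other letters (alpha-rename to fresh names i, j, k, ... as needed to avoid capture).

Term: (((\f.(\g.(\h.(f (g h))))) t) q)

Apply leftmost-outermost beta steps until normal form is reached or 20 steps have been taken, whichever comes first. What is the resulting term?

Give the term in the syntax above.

Step 0: (((\f.(\g.(\h.(f (g h))))) t) q)
Step 1: ((\g.(\h.(t (g h)))) q)
Step 2: (\h.(t (q h)))

Answer: (\h.(t (q h)))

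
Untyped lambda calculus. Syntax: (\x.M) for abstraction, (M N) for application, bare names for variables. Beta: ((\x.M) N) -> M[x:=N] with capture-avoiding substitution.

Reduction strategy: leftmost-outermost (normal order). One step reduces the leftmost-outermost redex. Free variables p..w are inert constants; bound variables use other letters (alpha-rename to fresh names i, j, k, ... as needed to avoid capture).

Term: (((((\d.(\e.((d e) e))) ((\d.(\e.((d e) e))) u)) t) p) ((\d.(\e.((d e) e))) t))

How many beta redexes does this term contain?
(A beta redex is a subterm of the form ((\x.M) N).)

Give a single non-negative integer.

Answer: 3

Derivation:
Term: (((((\d.(\e.((d e) e))) ((\d.(\e.((d e) e))) u)) t) p) ((\d.(\e.((d e) e))) t))
  Redex: ((\d.(\e.((d e) e))) ((\d.(\e.((d e) e))) u))
  Redex: ((\d.(\e.((d e) e))) u)
  Redex: ((\d.(\e.((d e) e))) t)
Total redexes: 3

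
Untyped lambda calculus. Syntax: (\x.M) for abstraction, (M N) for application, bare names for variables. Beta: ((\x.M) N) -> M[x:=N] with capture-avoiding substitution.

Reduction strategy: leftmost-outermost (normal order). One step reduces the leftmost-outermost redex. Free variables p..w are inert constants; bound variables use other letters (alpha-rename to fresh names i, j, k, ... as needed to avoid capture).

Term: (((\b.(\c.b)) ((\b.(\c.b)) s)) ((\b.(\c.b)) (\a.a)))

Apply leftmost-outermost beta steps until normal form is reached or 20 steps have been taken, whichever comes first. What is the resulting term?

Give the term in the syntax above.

Answer: (\c.s)

Derivation:
Step 0: (((\b.(\c.b)) ((\b.(\c.b)) s)) ((\b.(\c.b)) (\a.a)))
Step 1: ((\c.((\b.(\c.b)) s)) ((\b.(\c.b)) (\a.a)))
Step 2: ((\b.(\c.b)) s)
Step 3: (\c.s)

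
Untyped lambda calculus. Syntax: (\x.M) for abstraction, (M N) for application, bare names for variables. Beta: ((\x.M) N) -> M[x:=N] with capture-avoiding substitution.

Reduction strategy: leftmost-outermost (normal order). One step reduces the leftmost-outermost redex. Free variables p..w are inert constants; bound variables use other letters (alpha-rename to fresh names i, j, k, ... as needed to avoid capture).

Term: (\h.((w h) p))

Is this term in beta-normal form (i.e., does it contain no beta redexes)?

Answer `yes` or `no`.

Answer: yes

Derivation:
Term: (\h.((w h) p))
No beta redexes found.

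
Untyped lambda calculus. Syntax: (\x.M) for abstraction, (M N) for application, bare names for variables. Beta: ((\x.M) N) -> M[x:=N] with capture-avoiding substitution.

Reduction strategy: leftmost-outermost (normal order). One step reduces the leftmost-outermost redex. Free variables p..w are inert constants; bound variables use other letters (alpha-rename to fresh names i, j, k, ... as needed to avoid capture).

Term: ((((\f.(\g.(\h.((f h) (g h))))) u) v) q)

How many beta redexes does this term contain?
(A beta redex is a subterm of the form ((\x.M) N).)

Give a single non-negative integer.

Term: ((((\f.(\g.(\h.((f h) (g h))))) u) v) q)
  Redex: ((\f.(\g.(\h.((f h) (g h))))) u)
Total redexes: 1

Answer: 1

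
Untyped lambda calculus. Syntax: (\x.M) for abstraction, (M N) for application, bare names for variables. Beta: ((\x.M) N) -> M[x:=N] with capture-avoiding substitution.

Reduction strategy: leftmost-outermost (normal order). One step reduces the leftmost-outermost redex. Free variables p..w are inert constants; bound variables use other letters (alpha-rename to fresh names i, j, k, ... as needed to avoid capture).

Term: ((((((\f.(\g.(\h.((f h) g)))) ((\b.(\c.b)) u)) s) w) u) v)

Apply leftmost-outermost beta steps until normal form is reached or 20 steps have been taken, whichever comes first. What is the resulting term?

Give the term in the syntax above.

Step 0: ((((((\f.(\g.(\h.((f h) g)))) ((\b.(\c.b)) u)) s) w) u) v)
Step 1: (((((\g.(\h.((((\b.(\c.b)) u) h) g))) s) w) u) v)
Step 2: ((((\h.((((\b.(\c.b)) u) h) s)) w) u) v)
Step 3: ((((((\b.(\c.b)) u) w) s) u) v)
Step 4: (((((\c.u) w) s) u) v)
Step 5: (((u s) u) v)

Answer: (((u s) u) v)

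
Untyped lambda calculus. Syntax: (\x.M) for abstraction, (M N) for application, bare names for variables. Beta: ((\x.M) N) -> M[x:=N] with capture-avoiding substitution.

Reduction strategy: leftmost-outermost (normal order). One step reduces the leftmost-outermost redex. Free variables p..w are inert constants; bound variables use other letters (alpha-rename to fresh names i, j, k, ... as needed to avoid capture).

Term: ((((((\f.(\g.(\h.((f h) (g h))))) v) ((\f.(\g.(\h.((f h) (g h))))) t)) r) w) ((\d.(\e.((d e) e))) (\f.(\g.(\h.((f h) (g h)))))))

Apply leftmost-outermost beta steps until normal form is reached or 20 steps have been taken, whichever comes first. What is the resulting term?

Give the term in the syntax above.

Step 0: ((((((\f.(\g.(\h.((f h) (g h))))) v) ((\f.(\g.(\h.((f h) (g h))))) t)) r) w) ((\d.(\e.((d e) e))) (\f.(\g.(\h.((f h) (g h)))))))
Step 1: (((((\g.(\h.((v h) (g h)))) ((\f.(\g.(\h.((f h) (g h))))) t)) r) w) ((\d.(\e.((d e) e))) (\f.(\g.(\h.((f h) (g h)))))))
Step 2: ((((\h.((v h) (((\f.(\g.(\h.((f h) (g h))))) t) h))) r) w) ((\d.(\e.((d e) e))) (\f.(\g.(\h.((f h) (g h)))))))
Step 3: ((((v r) (((\f.(\g.(\h.((f h) (g h))))) t) r)) w) ((\d.(\e.((d e) e))) (\f.(\g.(\h.((f h) (g h)))))))
Step 4: ((((v r) ((\g.(\h.((t h) (g h)))) r)) w) ((\d.(\e.((d e) e))) (\f.(\g.(\h.((f h) (g h)))))))
Step 5: ((((v r) (\h.((t h) (r h)))) w) ((\d.(\e.((d e) e))) (\f.(\g.(\h.((f h) (g h)))))))
Step 6: ((((v r) (\h.((t h) (r h)))) w) (\e.(((\f.(\g.(\h.((f h) (g h))))) e) e)))
Step 7: ((((v r) (\h.((t h) (r h)))) w) (\e.((\g.(\h.((e h) (g h)))) e)))
Step 8: ((((v r) (\h.((t h) (r h)))) w) (\e.(\h.((e h) (e h)))))

Answer: ((((v r) (\h.((t h) (r h)))) w) (\e.(\h.((e h) (e h)))))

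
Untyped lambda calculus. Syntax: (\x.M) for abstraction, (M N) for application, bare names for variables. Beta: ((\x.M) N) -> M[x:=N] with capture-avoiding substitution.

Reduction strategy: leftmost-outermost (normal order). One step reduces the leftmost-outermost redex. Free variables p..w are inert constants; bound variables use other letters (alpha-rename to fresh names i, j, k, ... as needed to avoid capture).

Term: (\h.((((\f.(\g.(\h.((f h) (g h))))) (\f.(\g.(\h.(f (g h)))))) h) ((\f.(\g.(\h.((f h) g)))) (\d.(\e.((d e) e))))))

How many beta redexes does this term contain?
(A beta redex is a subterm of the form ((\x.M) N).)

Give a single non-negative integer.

Answer: 2

Derivation:
Term: (\h.((((\f.(\g.(\h.((f h) (g h))))) (\f.(\g.(\h.(f (g h)))))) h) ((\f.(\g.(\h.((f h) g)))) (\d.(\e.((d e) e))))))
  Redex: ((\f.(\g.(\h.((f h) (g h))))) (\f.(\g.(\h.(f (g h))))))
  Redex: ((\f.(\g.(\h.((f h) g)))) (\d.(\e.((d e) e))))
Total redexes: 2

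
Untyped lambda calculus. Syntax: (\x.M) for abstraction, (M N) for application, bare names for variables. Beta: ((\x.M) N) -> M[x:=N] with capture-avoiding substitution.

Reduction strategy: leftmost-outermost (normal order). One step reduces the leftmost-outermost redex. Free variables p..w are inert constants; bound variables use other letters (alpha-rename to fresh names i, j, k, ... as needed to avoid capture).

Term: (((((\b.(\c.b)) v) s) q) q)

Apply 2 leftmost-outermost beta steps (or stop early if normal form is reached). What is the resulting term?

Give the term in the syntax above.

Step 0: (((((\b.(\c.b)) v) s) q) q)
Step 1: ((((\c.v) s) q) q)
Step 2: ((v q) q)

Answer: ((v q) q)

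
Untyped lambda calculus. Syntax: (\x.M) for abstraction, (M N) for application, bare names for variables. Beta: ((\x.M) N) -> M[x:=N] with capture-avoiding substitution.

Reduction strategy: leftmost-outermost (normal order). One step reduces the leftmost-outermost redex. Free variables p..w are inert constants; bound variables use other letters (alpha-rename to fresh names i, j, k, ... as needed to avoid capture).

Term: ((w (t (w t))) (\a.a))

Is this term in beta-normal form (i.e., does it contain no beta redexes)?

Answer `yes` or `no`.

Term: ((w (t (w t))) (\a.a))
No beta redexes found.

Answer: yes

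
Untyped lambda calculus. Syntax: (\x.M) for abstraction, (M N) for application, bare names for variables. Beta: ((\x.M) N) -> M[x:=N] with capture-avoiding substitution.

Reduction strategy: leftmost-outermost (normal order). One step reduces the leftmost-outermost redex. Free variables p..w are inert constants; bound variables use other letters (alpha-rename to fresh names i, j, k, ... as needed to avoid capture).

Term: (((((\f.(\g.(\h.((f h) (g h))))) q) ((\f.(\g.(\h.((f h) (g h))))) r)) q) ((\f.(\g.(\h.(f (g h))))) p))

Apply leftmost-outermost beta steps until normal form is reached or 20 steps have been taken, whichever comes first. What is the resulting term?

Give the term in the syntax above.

Step 0: (((((\f.(\g.(\h.((f h) (g h))))) q) ((\f.(\g.(\h.((f h) (g h))))) r)) q) ((\f.(\g.(\h.(f (g h))))) p))
Step 1: ((((\g.(\h.((q h) (g h)))) ((\f.(\g.(\h.((f h) (g h))))) r)) q) ((\f.(\g.(\h.(f (g h))))) p))
Step 2: (((\h.((q h) (((\f.(\g.(\h.((f h) (g h))))) r) h))) q) ((\f.(\g.(\h.(f (g h))))) p))
Step 3: (((q q) (((\f.(\g.(\h.((f h) (g h))))) r) q)) ((\f.(\g.(\h.(f (g h))))) p))
Step 4: (((q q) ((\g.(\h.((r h) (g h)))) q)) ((\f.(\g.(\h.(f (g h))))) p))
Step 5: (((q q) (\h.((r h) (q h)))) ((\f.(\g.(\h.(f (g h))))) p))
Step 6: (((q q) (\h.((r h) (q h)))) (\g.(\h.(p (g h)))))

Answer: (((q q) (\h.((r h) (q h)))) (\g.(\h.(p (g h)))))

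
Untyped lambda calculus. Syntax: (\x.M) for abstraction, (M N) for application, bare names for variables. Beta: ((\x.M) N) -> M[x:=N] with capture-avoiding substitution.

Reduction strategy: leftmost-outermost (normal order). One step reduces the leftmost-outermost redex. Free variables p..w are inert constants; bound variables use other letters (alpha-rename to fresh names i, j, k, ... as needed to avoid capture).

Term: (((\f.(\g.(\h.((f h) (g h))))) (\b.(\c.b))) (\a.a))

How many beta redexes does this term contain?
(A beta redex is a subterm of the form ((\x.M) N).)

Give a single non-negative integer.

Term: (((\f.(\g.(\h.((f h) (g h))))) (\b.(\c.b))) (\a.a))
  Redex: ((\f.(\g.(\h.((f h) (g h))))) (\b.(\c.b)))
Total redexes: 1

Answer: 1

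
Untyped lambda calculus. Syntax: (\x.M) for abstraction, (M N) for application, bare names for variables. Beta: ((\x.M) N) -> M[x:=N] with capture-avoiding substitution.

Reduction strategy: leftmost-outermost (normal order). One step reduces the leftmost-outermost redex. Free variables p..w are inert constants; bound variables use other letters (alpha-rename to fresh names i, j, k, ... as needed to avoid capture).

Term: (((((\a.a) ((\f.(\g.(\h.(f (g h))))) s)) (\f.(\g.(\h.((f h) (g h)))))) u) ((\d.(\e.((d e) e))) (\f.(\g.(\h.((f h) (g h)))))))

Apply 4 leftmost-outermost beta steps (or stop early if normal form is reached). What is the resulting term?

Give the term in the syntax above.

Answer: ((s ((\f.(\g.(\h.((f h) (g h))))) u)) ((\d.(\e.((d e) e))) (\f.(\g.(\h.((f h) (g h)))))))

Derivation:
Step 0: (((((\a.a) ((\f.(\g.(\h.(f (g h))))) s)) (\f.(\g.(\h.((f h) (g h)))))) u) ((\d.(\e.((d e) e))) (\f.(\g.(\h.((f h) (g h)))))))
Step 1: (((((\f.(\g.(\h.(f (g h))))) s) (\f.(\g.(\h.((f h) (g h)))))) u) ((\d.(\e.((d e) e))) (\f.(\g.(\h.((f h) (g h)))))))
Step 2: ((((\g.(\h.(s (g h)))) (\f.(\g.(\h.((f h) (g h)))))) u) ((\d.(\e.((d e) e))) (\f.(\g.(\h.((f h) (g h)))))))
Step 3: (((\h.(s ((\f.(\g.(\h.((f h) (g h))))) h))) u) ((\d.(\e.((d e) e))) (\f.(\g.(\h.((f h) (g h)))))))
Step 4: ((s ((\f.(\g.(\h.((f h) (g h))))) u)) ((\d.(\e.((d e) e))) (\f.(\g.(\h.((f h) (g h)))))))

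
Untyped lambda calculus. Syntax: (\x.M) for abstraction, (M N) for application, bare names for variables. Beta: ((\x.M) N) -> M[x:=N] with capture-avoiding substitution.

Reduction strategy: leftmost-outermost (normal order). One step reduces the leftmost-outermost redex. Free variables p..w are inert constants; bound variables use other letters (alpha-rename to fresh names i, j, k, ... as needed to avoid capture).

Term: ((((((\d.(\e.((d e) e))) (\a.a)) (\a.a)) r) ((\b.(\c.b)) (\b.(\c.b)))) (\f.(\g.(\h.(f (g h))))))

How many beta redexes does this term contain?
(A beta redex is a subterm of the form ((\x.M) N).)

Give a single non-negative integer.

Answer: 2

Derivation:
Term: ((((((\d.(\e.((d e) e))) (\a.a)) (\a.a)) r) ((\b.(\c.b)) (\b.(\c.b)))) (\f.(\g.(\h.(f (g h))))))
  Redex: ((\d.(\e.((d e) e))) (\a.a))
  Redex: ((\b.(\c.b)) (\b.(\c.b)))
Total redexes: 2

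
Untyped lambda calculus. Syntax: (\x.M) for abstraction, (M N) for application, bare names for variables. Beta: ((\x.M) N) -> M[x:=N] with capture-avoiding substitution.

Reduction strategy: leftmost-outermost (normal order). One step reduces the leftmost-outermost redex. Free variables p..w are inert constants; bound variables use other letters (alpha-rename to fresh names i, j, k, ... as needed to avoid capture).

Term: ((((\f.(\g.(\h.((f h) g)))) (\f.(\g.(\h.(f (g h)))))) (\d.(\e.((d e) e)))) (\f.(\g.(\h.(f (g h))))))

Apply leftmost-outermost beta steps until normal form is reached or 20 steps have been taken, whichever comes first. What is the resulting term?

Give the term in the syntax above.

Step 0: ((((\f.(\g.(\h.((f h) g)))) (\f.(\g.(\h.(f (g h)))))) (\d.(\e.((d e) e)))) (\f.(\g.(\h.(f (g h))))))
Step 1: (((\g.(\h.(((\f.(\g.(\h.(f (g h))))) h) g))) (\d.(\e.((d e) e)))) (\f.(\g.(\h.(f (g h))))))
Step 2: ((\h.(((\f.(\g.(\h.(f (g h))))) h) (\d.(\e.((d e) e))))) (\f.(\g.(\h.(f (g h))))))
Step 3: (((\f.(\g.(\h.(f (g h))))) (\f.(\g.(\h.(f (g h)))))) (\d.(\e.((d e) e))))
Step 4: ((\g.(\h.((\f.(\g.(\h.(f (g h))))) (g h)))) (\d.(\e.((d e) e))))
Step 5: (\h.((\f.(\g.(\h.(f (g h))))) ((\d.(\e.((d e) e))) h)))
Step 6: (\h.(\g.(\i.(((\d.(\e.((d e) e))) h) (g i)))))
Step 7: (\h.(\g.(\i.((\e.((h e) e)) (g i)))))
Step 8: (\h.(\g.(\i.((h (g i)) (g i)))))

Answer: (\h.(\g.(\i.((h (g i)) (g i)))))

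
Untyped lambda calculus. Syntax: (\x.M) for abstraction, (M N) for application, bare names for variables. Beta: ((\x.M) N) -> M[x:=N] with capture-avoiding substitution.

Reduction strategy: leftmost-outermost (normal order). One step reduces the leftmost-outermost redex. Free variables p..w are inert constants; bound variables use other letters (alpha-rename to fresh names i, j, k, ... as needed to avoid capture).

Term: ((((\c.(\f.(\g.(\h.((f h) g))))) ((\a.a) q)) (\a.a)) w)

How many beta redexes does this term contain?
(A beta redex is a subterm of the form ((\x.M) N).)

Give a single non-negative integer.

Answer: 2

Derivation:
Term: ((((\c.(\f.(\g.(\h.((f h) g))))) ((\a.a) q)) (\a.a)) w)
  Redex: ((\c.(\f.(\g.(\h.((f h) g))))) ((\a.a) q))
  Redex: ((\a.a) q)
Total redexes: 2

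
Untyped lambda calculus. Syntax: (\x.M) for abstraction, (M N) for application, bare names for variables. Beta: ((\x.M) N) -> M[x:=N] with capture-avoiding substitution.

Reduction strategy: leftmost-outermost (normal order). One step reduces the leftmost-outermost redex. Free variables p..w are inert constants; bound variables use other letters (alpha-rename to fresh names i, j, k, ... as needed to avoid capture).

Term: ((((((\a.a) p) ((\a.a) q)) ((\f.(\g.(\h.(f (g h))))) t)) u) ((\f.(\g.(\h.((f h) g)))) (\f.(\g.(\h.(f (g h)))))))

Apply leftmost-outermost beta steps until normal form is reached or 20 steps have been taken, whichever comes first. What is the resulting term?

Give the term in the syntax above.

Step 0: ((((((\a.a) p) ((\a.a) q)) ((\f.(\g.(\h.(f (g h))))) t)) u) ((\f.(\g.(\h.((f h) g)))) (\f.(\g.(\h.(f (g h)))))))
Step 1: ((((p ((\a.a) q)) ((\f.(\g.(\h.(f (g h))))) t)) u) ((\f.(\g.(\h.((f h) g)))) (\f.(\g.(\h.(f (g h)))))))
Step 2: ((((p q) ((\f.(\g.(\h.(f (g h))))) t)) u) ((\f.(\g.(\h.((f h) g)))) (\f.(\g.(\h.(f (g h)))))))
Step 3: ((((p q) (\g.(\h.(t (g h))))) u) ((\f.(\g.(\h.((f h) g)))) (\f.(\g.(\h.(f (g h)))))))
Step 4: ((((p q) (\g.(\h.(t (g h))))) u) (\g.(\h.(((\f.(\g.(\h.(f (g h))))) h) g))))
Step 5: ((((p q) (\g.(\h.(t (g h))))) u) (\g.(\h.((\g.(\i.(h (g i)))) g))))
Step 6: ((((p q) (\g.(\h.(t (g h))))) u) (\g.(\h.(\i.(h (g i))))))

Answer: ((((p q) (\g.(\h.(t (g h))))) u) (\g.(\h.(\i.(h (g i))))))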